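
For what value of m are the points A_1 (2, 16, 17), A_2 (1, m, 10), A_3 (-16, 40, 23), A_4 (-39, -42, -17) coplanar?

The points are coplanar iff A_1A_2 · (A_1A_3 × A_1A_4) = 0.
Expanding, this is linear in m: (-858)m + (0) = 0.
So m = 0.

0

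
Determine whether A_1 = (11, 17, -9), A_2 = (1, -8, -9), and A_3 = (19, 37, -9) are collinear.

Yes

A_1A_2 = (-10, -25, 0), A_1A_3 = (8, 20, 0).
A_1A_2 × A_1A_3 = (0, 0, 0).
The cross product vanishes, so the three points are collinear.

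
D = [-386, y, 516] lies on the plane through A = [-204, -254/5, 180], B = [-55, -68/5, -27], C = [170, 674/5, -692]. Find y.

Coplanarity requires AB · (AC × AD) = 0.
AB = (149, 186/5, -207), AC = (374, 928/5, -872); the triple product is linear in y with coefficient 52510 and constant term 6196180.
Setting it to zero: y = -118.

-118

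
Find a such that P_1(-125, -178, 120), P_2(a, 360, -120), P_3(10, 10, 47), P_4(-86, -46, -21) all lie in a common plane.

242

Normal to plane P_1P_3P_4: n = (-16872, 16188, 10488); plane equation n·P = 486096.
Requiring n·P_2 = 486096: (-16872)a + (4569120) = 486096.
So a = 242.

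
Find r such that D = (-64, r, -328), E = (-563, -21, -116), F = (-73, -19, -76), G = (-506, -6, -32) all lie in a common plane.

Coplanarity ⇔ det[DE; DF; DG] = 0.
Expanding, this is linear in r: (38880)r + (2566080) = 0.
So r = -66.

-66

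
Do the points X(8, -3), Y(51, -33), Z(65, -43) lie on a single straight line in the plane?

No

XY = (43, -30), XZ = (57, -40).
If collinear, XZ would be a scalar multiple of XY. But (43)·(-40) ≠ (-30)·(57) (difference -10), so they are not parallel; the points are not collinear.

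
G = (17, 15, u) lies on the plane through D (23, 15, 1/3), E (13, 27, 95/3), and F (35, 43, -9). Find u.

43/3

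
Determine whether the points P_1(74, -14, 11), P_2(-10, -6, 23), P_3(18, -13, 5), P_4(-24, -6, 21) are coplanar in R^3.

No

The four points are coplanar iff the 3×3 determinant with rows P_1P_2, P_1P_3, P_1P_4 is zero.
Rows: (-84, 8, 12), (-56, 1, -6), (-98, 8, 10).
Expanding along the first row: (-84)(58) − (8)(-1148) + (12)(-350) = 112.
Nonzero ⇒ not coplanar.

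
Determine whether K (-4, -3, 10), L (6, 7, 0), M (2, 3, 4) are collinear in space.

Yes

KL = (10, 10, -10), KM = (6, 6, -6).
Each component of KM is 3/5 times the corresponding component of KL, so KM = 3/5·KL and the points are collinear.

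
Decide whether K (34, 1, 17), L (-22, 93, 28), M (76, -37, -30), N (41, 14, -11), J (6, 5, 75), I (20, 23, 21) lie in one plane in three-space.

The plane through K, L, M has normal n = KL × KM = (-3906, -2170, -1736) and equation n·P = -164486.
Checking the remaining points: n·N = -171430, n·J = -164486, n·I = -164486.
Since n·N = -171430 ≠ -164486, N is off the plane and the points are not all coplanar.

No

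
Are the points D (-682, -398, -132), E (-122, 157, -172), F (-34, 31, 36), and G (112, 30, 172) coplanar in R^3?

The four points are coplanar iff the 3×3 determinant with rows DE, DF, DG is zero.
Rows: (560, 555, -40), (648, 429, 168), (794, 428, 304).
Expanding along the first row: (560)(58512) − (555)(63600) + (-40)(-63282) = 0.
Zero determinant ⇒ coplanar.

Yes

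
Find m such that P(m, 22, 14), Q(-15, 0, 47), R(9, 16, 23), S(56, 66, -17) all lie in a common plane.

The points are coplanar iff PQ · (PR × PS) = 0.
Expanding, this is linear in m: (-560)m + (10080) = 0.
So m = 18.

18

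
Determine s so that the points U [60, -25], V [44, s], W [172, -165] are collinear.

Collinearity: (V − U) must be parallel to (W − U) = (112, -140).
Cross-multiplying the components: (s − (-25))·(112) = (-16)·(-140).
Solving gives s = -5.

-5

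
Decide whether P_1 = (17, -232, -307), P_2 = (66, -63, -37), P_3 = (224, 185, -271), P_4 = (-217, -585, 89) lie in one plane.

No

With P_1 as base: P_1P_2 = (49, 169, 270), P_1P_3 = (207, 417, 36), P_1P_4 = (-234, -353, 396).
P_1P_3 × P_1P_4 = (177840, -90396, 24507).
P_1P_2 · (P_1P_3 × P_1P_4) = 54126.
Since 54126 ≠ 0, the four points are not coplanar.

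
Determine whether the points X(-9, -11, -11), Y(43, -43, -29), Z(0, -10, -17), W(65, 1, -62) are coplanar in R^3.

With X as base: XY = (52, -32, -18), XZ = (9, 1, -6), XW = (74, 12, -51).
XZ × XW = (21, 15, 34).
XY · (XZ × XW) = 0.
The scalar triple product vanishes, so the four points are coplanar.

Yes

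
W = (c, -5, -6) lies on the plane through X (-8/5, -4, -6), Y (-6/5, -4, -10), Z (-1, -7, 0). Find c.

Coplanarity requires XY · (XZ × XW) = 0.
XY = (2/5, 0, -4), XZ = (3/5, -3, 6); the triple product is linear in c with coefficient -12 and constant term -72/5.
Setting it to zero: c = -6/5.

-6/5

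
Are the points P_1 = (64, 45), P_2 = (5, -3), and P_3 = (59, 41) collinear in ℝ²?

P_1P_2 = (-59, -48), P_1P_3 = (-5, -4).
Twice the signed area of △P_1P_2P_3 is (-59)(-4) − (-48)(-5) = -4.
The area is nonzero, so the three points are not collinear.

No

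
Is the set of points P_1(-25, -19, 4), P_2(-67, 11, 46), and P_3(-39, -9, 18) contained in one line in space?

P_1P_2 = (-42, 30, 42), P_1P_3 = (-14, 10, 14).
P_1P_2 × P_1P_3 = (0, 0, 0).
The cross product vanishes, so the three points are collinear.

Yes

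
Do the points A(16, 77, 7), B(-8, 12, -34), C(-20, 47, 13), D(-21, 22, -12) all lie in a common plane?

No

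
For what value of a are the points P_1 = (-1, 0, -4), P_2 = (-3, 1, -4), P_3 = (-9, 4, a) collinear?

-4

Direction P_1P_2 = (-2, 1, 0). From the x-coordinate of P_3, the parameter along the line is τ = (-9 − (-1))/(-2) = 4.
Then a = (-4) + 4·(0) = -4.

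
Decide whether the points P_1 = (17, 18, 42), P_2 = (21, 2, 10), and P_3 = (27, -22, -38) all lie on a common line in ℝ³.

P_1P_2 = (4, -16, -32), P_1P_3 = (10, -40, -80).
Each component of P_1P_3 is 5/2 times the corresponding component of P_1P_2, so P_1P_3 = 5/2·P_1P_2 and the points are collinear.

Yes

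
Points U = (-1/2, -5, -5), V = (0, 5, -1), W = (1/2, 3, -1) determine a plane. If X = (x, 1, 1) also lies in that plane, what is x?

5/2

Coplanarity requires UV · (UW × UX) = 0.
UV = (1/2, 10, 4), UW = (1, 8, 4); the triple product is linear in x with coefficient 8 and constant term -20.
Setting it to zero: x = 5/2.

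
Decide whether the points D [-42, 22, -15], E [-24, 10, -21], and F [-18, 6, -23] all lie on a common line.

Yes

DE = (18, -12, -6), DF = (24, -16, -8).
Each component of DF is 4/3 times the corresponding component of DE, so DF = 4/3·DE and the points are collinear.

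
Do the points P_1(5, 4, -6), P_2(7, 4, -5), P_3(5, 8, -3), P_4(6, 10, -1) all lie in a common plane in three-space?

Yes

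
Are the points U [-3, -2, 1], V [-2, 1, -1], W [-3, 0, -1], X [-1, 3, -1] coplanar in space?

A normal to the plane through U, V, W is n = UV × UW = (-2, 2, 2).
The plane has equation n·P = 4. For X: n·X = 6.
6 ≠ 4, so X is off the plane.

No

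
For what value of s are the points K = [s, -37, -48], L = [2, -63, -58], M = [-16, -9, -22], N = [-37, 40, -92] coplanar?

-7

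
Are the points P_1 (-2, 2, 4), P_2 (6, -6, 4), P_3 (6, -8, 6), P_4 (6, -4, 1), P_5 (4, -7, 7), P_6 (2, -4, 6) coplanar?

The plane through P_1, P_2, P_3 has normal n = P_1P_2 × P_1P_3 = (-16, -16, -16) and equation n·P = -64.
Checking the remaining points: n·P_4 = -48, n·P_5 = -64, n·P_6 = -64.
Since n·P_4 = -48 ≠ -64, P_4 is off the plane and the points are not all coplanar.

No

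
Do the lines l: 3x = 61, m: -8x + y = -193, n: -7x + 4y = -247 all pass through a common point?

The three lines meet at one point iff the augmented coefficient matrix [aᵢ bᵢ cᵢ] has rank < 3, i.e. its determinant vanishes.
Here the determinant is 50.
Nonzero, so no common point exists.

No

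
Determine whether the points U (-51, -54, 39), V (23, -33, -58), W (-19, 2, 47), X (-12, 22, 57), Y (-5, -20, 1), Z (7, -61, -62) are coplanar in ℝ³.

Yes

The plane through U, V, W has normal n = UV × UW = (5600, -3696, 3472) and equation n·P = 49392.
Checking the remaining points: n·X = 49392, n·Y = 49392, n·Z = 49392.
All equal 49392, so all 6 points lie in one plane.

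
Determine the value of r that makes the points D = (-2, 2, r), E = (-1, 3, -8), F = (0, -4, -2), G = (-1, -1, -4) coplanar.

-6

The points are coplanar iff DE · (DF × DG) = 0.
Expanding, this is linear in r: (4)r + (24) = 0.
So r = -6.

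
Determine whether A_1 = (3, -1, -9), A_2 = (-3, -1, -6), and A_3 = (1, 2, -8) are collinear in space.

No

A_1A_2 = (-6, 0, 3), A_1A_3 = (-2, 3, 1).
A_1A_2 × A_1A_3 = (-9, 0, -18).
The cross product is nonzero, so the points do not lie on one line.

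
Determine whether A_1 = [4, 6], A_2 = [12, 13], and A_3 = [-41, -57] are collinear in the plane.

No

A_1A_2 = (8, 7), A_1A_3 = (-45, -63).
Twice the signed area of △A_1A_2A_3 is (8)(-63) − (7)(-45) = -189.
The area is nonzero, so the three points are not collinear.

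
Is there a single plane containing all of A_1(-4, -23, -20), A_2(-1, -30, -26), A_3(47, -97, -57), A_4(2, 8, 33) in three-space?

Yes

A normal to the plane through A_1, A_2, A_3 is n = A_1A_2 × A_1A_3 = (-185, -195, 135).
The plane has equation n·P = 2525. For A_4: n·A_4 = 2525.
Equal, so A_4 lies in the plane and all four are coplanar.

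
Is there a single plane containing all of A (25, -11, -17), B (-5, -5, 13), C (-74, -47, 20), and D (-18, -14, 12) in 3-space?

A normal to the plane through A, B, C is n = AB × AC = (1302, -1860, 1674).
The plane has equation n·P = 24552. For D: n·D = 22692.
22692 ≠ 24552, so D is off the plane.

No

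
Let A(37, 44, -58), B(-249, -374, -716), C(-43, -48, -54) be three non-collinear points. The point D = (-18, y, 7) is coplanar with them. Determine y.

Coplanarity requires AB · (AC × AD) = 0.
AB = (-286, -418, -658), AC = (-80, -92, 4); the triple product is linear in y with coefficient 53784 and constant term 591624.
Setting it to zero: y = -11.

-11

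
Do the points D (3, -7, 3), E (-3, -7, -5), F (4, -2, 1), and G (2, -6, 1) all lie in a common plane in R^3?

Yes

With D as base: DE = (-6, 0, -8), DF = (1, 5, -2), DG = (-1, 1, -2).
DF × DG = (-8, 4, 6).
DE · (DF × DG) = 0.
The scalar triple product vanishes, so the four points are coplanar.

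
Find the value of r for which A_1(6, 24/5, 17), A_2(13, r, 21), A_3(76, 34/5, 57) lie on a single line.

5

Direction A_1A_3 = (70, 2, 40). From the x-coordinate of A_2, the parameter along the line is τ = (13 − 6)/70 = 1/10.
Then r = 24/5 + 1/10·(2) = 5.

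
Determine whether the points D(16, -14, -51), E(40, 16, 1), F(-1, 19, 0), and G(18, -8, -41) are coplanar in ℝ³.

Yes

With D as base: DE = (24, 30, 52), DF = (-17, 33, 51), DG = (2, 6, 10).
DF × DG = (24, 272, -168).
DE · (DF × DG) = 0.
The scalar triple product vanishes, so the four points are coplanar.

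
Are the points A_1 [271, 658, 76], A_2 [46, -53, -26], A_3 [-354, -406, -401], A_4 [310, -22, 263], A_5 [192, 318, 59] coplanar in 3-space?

The plane through A_1, A_2, A_3 has normal n = A_1A_2 × A_1A_3 = (230619, -43575, -204975) and equation n·P = 18247299.
Checking the remaining points: n·A_4 = 18542115, n·A_5 = 18328473.
Since n·A_4 = 18542115 ≠ 18247299, A_4 is off the plane and the points are not all coplanar.

No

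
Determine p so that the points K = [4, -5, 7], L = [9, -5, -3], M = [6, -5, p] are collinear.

Direction KL = (5, 0, -10). From the x-coordinate of M, the parameter along the line is τ = (6 − 4)/5 = 2/5.
Then p = 7 + 2/5·(-10) = 3.

3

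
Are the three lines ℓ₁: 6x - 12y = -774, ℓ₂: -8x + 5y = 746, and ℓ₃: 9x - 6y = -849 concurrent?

Yes

Intersecting ℓ₁ and ℓ₂: solving the 2×2 system gives (x, y) = (-77, 26).
Substitute into ℓ₃: (9)(-77) + (-6)(26) = -849.
This equals -849, so (-77, 26) lies on all three lines and they are concurrent.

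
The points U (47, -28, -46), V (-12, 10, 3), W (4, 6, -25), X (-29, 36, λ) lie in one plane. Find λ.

-18

Normal to plane UVW: n = (-868, -868, -372); plane equation n·P = 620.
Requiring n·X = 620: (-372)λ + (-6076) = 620.
So λ = -18.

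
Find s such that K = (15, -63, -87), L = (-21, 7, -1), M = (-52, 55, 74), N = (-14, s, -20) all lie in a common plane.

23

Coplanarity ⇔ det[KL; KM; KN] = 0.
Expanding, this is linear in s: (34)s + (-782) = 0.
So s = 23.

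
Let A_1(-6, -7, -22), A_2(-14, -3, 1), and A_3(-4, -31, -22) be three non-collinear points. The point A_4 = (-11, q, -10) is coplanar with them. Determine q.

A normal to the plane is n = A_1A_2 × A_1A_3 = (552, 46, 184).
A_4 lies in the plane iff n · A_1A_4 = 0.
This gives (46)q + (-230) = 0, so q = 5.

5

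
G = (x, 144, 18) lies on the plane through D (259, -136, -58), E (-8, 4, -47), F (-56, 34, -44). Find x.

499

A normal to the plane is n = DE × DF = (90, 273, -1290).
G lies in the plane iff n · DG = 0.
This gives (90)x + (-44910) = 0, so x = 499.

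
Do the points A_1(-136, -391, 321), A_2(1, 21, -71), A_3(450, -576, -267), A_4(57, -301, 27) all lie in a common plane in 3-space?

A normal to the plane through A_1, A_2, A_3 is n = A_1A_2 × A_1A_3 = (-314776, -149156, -266777).
The plane has equation n·P = 15494115. For A_4: n·A_4 = 19750745.
19750745 ≠ 15494115, so A_4 is off the plane.

No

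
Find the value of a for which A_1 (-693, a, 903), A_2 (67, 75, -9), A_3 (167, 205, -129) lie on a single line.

-913

Direction A_2A_3 = (100, 130, -120). From the x-coordinate of A_1, the parameter along the line is τ = (-693 − 67)/100 = -38/5.
Then a = 75 + (-38/5)·(130) = -913.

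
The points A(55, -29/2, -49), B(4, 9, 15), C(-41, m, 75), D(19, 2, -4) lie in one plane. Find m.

63/2

Normal to plane ABD: n = (3/2, -9, 9/2); plane equation n·P = -15/2.
Requiring n·C = -15/2: (-9)m + (276) = -15/2.
So m = 63/2.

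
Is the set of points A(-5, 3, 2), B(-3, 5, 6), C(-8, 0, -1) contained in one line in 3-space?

No

AB = (2, 2, 4), AC = (-3, -3, -3).
AB × AC = (6, -6, 0).
The cross product is nonzero, so the points do not lie on one line.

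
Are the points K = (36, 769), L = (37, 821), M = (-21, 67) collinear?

No

KL = (1, 52), KM = (-57, -702).
Twice the signed area of △KLM is (1)(-702) − (52)(-57) = 2262.
The area is nonzero, so the three points are not collinear.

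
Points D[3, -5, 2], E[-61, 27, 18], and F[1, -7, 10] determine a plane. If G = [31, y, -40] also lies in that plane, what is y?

-5

The plane through D, E, F has equation 288x + 480y + 192z = -1152.
Substituting G: (480)y + (1248) = -1152, so y = -5.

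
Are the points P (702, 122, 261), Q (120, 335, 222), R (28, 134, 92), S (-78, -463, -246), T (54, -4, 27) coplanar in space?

No

The plane through P, Q, R has normal n = PQ × PR = (-35529, -72072, 136578) and equation n·X = 1912716.
Checking the remaining points: n·S = 2542410, n·T = 2057328.
Since n·S = 2542410 ≠ 1912716, S is off the plane and the points are not all coplanar.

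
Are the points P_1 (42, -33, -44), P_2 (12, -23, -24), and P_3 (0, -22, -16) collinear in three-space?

P_1P_2 = (-30, 10, 20), P_1P_3 = (-42, 11, 28).
Comparing components 2 and 3: (10)(28) − (20)(11) = 60 ≠ 0, so P_1P_2 and P_1P_3 are not parallel and the points are not collinear.

No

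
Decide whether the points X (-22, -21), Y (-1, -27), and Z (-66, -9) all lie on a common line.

XY = (21, -6), XZ = (-44, 12).
Twice the signed area of △XYZ is (21)(12) − (-6)(-44) = -12.
The area is nonzero, so the three points are not collinear.

No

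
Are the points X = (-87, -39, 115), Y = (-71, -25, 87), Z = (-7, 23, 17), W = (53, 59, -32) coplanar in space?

No

The four points are coplanar iff the 3×3 determinant with rows XY, XZ, XW is zero.
Rows: (16, 14, -28), (80, 62, -98), (140, 98, -147).
Expanding along the first row: (16)(490) − (14)(1960) + (-28)(-840) = 3920.
Nonzero ⇒ not coplanar.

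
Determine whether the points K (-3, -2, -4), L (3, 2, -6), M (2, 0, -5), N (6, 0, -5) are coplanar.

With K as base: KL = (6, 4, -2), KM = (5, 2, -1), KN = (9, 2, -1).
KM × KN = (0, -4, -8).
KL · (KM × KN) = 0.
The scalar triple product vanishes, so the four points are coplanar.

Yes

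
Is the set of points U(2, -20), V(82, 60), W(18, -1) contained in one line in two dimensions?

UV = (80, 80), UW = (16, 19).
If collinear, UW would be a scalar multiple of UV. But (80)·(19) ≠ (80)·(16) (difference 240), so they are not parallel; the points are not collinear.

No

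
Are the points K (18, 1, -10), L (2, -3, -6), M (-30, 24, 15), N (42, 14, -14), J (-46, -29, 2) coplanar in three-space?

No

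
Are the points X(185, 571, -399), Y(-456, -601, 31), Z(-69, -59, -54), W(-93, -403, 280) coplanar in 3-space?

No

The four points are coplanar iff the 3×3 determinant with rows XY, XZ, XW is zero.
Rows: (-641, -1172, 430), (-254, -630, 345), (-278, -974, 679).
Expanding along the first row: (-641)(-91740) − (-1172)(-76556) + (430)(72256) = 151788.
Nonzero ⇒ not coplanar.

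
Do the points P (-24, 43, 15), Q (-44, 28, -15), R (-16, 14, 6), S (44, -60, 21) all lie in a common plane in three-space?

No

With P as base: PQ = (-20, -15, -30), PR = (8, -29, -9), PS = (68, -103, 6).
PR × PS = (-1101, -660, 1148).
PQ · (PR × PS) = -2520.
Since -2520 ≠ 0, the four points are not coplanar.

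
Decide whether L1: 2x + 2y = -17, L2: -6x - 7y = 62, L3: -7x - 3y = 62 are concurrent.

No

Intersecting L1 and L2: solving the 2×2 system gives (x, y) = (5/2, -11).
Substitute into L3: (-7)(5/2) + (-3)(-11) = 31/2.
But L3 requires 62 ≠ 31/2, so the three lines have no common point.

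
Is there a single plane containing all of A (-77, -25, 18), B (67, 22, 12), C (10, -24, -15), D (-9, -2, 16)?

No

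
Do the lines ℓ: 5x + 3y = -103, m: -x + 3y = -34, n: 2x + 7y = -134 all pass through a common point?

Intersecting ℓ and m: solving the 2×2 system gives (x, y) = (-23/2, -91/6).
Substitute into n: (2)(-23/2) + (7)(-91/6) = -775/6.
But n requires -134 ≠ -775/6, so the three lines have no common point.

No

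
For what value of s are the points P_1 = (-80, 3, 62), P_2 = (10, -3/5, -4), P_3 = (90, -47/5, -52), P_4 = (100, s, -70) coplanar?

-21/5

The points are coplanar iff P_1P_2 · (P_1P_3 × P_1P_4) = 0.
Expanding, this is linear in s: (-960)s + (-4032) = 0.
So s = -21/5.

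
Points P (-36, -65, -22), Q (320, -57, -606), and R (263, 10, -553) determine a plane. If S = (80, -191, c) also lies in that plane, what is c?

-136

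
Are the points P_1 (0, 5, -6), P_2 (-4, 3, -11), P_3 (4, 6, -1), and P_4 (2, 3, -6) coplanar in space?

The four points are coplanar iff the 3×3 determinant with rows P_1P_2, P_1P_3, P_1P_4 is zero.
Rows: (-4, -2, -5), (4, 1, 5), (2, -2, 0).
Expanding along the first row: (-4)(10) − (-2)(-10) + (-5)(-10) = -10.
Nonzero ⇒ not coplanar.

No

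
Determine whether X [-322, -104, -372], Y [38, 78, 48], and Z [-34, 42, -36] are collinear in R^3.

No

XY = (360, 182, 420), XZ = (288, 146, 336).
XY × XZ = (-168, 0, 144).
The cross product is nonzero, so the points do not lie on one line.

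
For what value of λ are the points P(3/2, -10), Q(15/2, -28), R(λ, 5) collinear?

-7/2

Collinearity: (R − P) must be parallel to (Q − P) = (6, -18).
Cross-multiplying the components: (λ − 3/2)·(-18) = (15)·(6).
Solving gives λ = -7/2.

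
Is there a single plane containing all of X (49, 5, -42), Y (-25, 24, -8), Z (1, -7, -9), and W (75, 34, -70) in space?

A normal to the plane through X, Y, Z is n = XY × XZ = (1035, 810, 1800).
The plane has equation n·P = -20835. For W: n·W = -20835.
Equal, so W lies in the plane and all four are coplanar.

Yes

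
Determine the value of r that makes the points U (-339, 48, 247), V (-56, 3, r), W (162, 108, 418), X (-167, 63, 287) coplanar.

Normal to plane UWX: n = (-165, 9372, -2805); plane equation n·P = -187044.
Requiring n·V = -187044: (-2805)r + (37356) = -187044.
So r = 80.

80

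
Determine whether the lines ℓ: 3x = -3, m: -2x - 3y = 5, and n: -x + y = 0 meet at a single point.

Yes

Intersecting ℓ and m: solving the 2×2 system gives (x, y) = (-1, -1).
Substitute into n: (-1)(-1) + (1)(-1) = 0.
This equals 0, so (-1, -1) lies on all three lines and they are concurrent.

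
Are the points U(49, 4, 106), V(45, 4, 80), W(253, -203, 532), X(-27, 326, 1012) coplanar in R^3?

With U as base: UV = (-4, 0, -26), UW = (204, -207, 426), UX = (-76, 322, 906).
UW × UX = (-324714, -217200, 49956).
UV · (UW × UX) = 0.
The scalar triple product vanishes, so the four points are coplanar.

Yes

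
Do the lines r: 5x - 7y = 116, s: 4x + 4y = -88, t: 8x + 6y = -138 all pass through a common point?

Intersecting r and s: solving the 2×2 system gives (x, y) = (-19/6, -113/6).
Substitute into t: (8)(-19/6) + (6)(-113/6) = -415/3.
But t requires -138 ≠ -415/3, so the three lines have no common point.

No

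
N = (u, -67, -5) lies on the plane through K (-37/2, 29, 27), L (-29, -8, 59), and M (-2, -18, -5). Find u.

Coplanarity requires KL · (KM × KN) = 0.
KL = (-21/2, -37, 32), KM = (33/2, -47, -32); the triple product is linear in u with coefficient 2688 and constant term -4032.
Setting it to zero: u = 3/2.

3/2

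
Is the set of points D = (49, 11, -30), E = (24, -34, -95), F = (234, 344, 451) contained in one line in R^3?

Yes

DE = (-25, -45, -65), DF = (185, 333, 481).
DE × DF = (0, 0, 0).
The cross product vanishes, so the three points are collinear.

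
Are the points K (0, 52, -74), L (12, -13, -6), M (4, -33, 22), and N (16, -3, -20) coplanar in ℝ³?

Yes

With K as base: KL = (12, -65, 68), KM = (4, -85, 96), KN = (16, -55, 54).
KM × KN = (690, 1320, 1140).
KL · (KM × KN) = 0.
The scalar triple product vanishes, so the four points are coplanar.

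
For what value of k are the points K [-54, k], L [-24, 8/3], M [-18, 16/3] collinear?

The three points are collinear iff det[KL; KM] = 0.
This determinant is linear in k: (6)k + (64) = 0, so k = -32/3.

-32/3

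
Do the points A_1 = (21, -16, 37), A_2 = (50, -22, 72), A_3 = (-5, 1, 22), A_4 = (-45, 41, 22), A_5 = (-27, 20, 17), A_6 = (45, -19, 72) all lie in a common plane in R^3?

No

The plane through A_1, A_2, A_3 has normal n = A_1A_2 × A_1A_3 = (-505, -475, 337) and equation n·P = 9464.
Checking the remaining points: n·A_4 = 10664, n·A_5 = 9864, n·A_6 = 10564.
Since n·A_4 = 10664 ≠ 9464, A_4 is off the plane and the points are not all coplanar.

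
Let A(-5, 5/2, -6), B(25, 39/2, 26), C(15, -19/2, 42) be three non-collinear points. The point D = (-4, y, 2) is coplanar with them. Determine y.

A normal to the plane is n = AB × AC = (1200, -800, -700).
D lies in the plane iff n · AD = 0.
This gives (-800)y + (-2400) = 0, so y = -3.

-3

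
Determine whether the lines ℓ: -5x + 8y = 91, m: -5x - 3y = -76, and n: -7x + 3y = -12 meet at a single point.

No

Intersecting ℓ and m: solving the 2×2 system gives (x, y) = (67/11, 167/11).
Substitute into n: (-7)(67/11) + (3)(167/11) = 32/11.
But n requires -12 ≠ 32/11, so the three lines have no common point.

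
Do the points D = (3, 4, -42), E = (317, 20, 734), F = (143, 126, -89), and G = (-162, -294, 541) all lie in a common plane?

Yes

The four points are coplanar iff the 3×3 determinant with rows DE, DF, DG is zero.
Rows: (314, 16, 776), (140, 122, -47), (-165, -298, 583).
Expanding along the first row: (314)(57120) − (16)(73865) + (776)(-21590) = 0.
Zero determinant ⇒ coplanar.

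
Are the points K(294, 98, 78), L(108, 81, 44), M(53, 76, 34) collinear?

KL = (-186, -17, -34), KM = (-241, -22, -44).
KL × KM = (0, 10, -5).
The cross product is nonzero, so the points do not lie on one line.

No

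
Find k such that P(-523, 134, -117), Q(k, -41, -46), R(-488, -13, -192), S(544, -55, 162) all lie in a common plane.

Coplanarity ⇔ det[PQ; PR; PS] = 0.
Expanding, this is linear in k: (-55188)k + (-2483460) = 0.
So k = -45.

-45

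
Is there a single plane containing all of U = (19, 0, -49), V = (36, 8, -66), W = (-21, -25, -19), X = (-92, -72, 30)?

A normal to the plane through U, V, W is n = UV × UW = (-185, 170, -105).
The plane has equation n·P = 1630. For X: n·X = 1630.
Equal, so X lies in the plane and all four are coplanar.

Yes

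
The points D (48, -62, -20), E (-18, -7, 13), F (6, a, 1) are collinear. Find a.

-27

Direction DE = (-66, 55, 33). From the x-coordinate of F, the parameter along the line is τ = (6 − 48)/(-66) = 7/11.
Then a = (-62) + 7/11·(55) = -27.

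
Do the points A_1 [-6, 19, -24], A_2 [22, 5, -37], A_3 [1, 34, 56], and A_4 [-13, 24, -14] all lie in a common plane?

Yes

With A_1 as base: A_1A_2 = (28, -14, -13), A_1A_3 = (7, 15, 80), A_1A_4 = (-7, 5, 10).
A_1A_3 × A_1A_4 = (-250, -630, 140).
A_1A_2 · (A_1A_3 × A_1A_4) = 0.
The scalar triple product vanishes, so the four points are coplanar.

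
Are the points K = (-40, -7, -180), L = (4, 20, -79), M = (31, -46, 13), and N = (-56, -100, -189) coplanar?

The four points are coplanar iff the 3×3 determinant with rows KL, KM, KN is zero.
Rows: (44, 27, 101), (71, -39, 193), (-16, -93, -9).
Expanding along the first row: (44)(18300) − (27)(2449) + (101)(-7227) = 9150.
Nonzero ⇒ not coplanar.

No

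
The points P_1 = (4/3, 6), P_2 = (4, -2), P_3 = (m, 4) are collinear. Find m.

2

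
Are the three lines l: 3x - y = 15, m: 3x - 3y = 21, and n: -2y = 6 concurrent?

Yes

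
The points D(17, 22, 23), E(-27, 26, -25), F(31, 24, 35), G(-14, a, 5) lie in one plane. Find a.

Normal to plane DEF: n = (144, -144, -144); plane equation n·P = -4032.
Requiring n·G = -4032: (-144)a + (-2736) = -4032.
So a = 9.

9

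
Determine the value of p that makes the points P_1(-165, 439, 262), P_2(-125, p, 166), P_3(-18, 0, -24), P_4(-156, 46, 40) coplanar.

Normal to plane P_1P_3P_4: n = (-14940, 30060, -53820); plane equation n·P = 1560600.
Requiring n·P_2 = 1560600: (30060)p + (-7066620) = 1560600.
So p = 287.

287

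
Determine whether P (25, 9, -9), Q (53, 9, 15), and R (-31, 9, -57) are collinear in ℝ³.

Yes

PQ = (28, 0, 24), PR = (-56, 0, -48).
Each component of PR is -2 times the corresponding component of PQ, so PR = -2·PQ and the points are collinear.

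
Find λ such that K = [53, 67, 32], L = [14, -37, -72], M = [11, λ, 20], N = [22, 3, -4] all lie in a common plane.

Coplanarity ⇔ det[KL; KM; KN] = 0.
Expanding, this is linear in λ: (-1820)λ + (-9100) = 0.
So λ = -5.

-5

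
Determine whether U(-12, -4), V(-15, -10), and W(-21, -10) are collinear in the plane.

UV = (-3, -6), UW = (-9, -6).
If collinear, UW would be a scalar multiple of UV. But (-3)·(-6) ≠ (-6)·(-9) (difference -36), so they are not parallel; the points are not collinear.

No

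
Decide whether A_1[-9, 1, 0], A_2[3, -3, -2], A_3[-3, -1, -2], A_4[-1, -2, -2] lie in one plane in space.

The four points are coplanar iff the 3×3 determinant with rows A_1A_2, A_1A_3, A_1A_4 is zero.
Rows: (12, -4, -2), (6, -2, -2), (8, -3, -2).
Expanding along the first row: (12)(-2) − (-4)(4) + (-2)(-2) = -4.
Nonzero ⇒ not coplanar.

No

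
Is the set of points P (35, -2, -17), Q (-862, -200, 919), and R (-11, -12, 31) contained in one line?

PQ = (-897, -198, 936), PR = (-46, -10, 48).
Comparing components 2 and 3: (-198)(48) − (936)(-10) = -144 ≠ 0, so PQ and PR are not parallel and the points are not collinear.

No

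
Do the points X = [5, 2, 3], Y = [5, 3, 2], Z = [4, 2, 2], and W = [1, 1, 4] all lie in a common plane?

No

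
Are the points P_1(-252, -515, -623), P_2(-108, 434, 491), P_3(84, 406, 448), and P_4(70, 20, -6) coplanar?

No

With P_1 as base: P_1P_2 = (144, 949, 1114), P_1P_3 = (336, 921, 1071), P_1P_4 = (322, 535, 617).
P_1P_3 × P_1P_4 = (-4728, 137550, -116802).
P_1P_2 · (P_1P_3 × P_1P_4) = -263310.
Since -263310 ≠ 0, the four points are not coplanar.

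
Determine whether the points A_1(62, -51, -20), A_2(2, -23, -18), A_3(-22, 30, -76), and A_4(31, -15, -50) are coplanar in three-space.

The four points are coplanar iff the 3×3 determinant with rows A_1A_2, A_1A_3, A_1A_4 is zero.
Rows: (-60, 28, 2), (-84, 81, -56), (-31, 36, -30).
Expanding along the first row: (-60)(-414) − (28)(784) + (2)(-513) = 1862.
Nonzero ⇒ not coplanar.

No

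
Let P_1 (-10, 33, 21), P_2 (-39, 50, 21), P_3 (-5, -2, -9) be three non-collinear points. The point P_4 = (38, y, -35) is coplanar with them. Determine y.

Coplanarity requires P_1P_2 · (P_1P_3 × P_1P_4) = 0.
P_1P_2 = (-29, 17, 0), P_1P_3 = (5, -35, -30); the triple product is linear in y with coefficient -870 and constant term -47850.
Setting it to zero: y = -55.

-55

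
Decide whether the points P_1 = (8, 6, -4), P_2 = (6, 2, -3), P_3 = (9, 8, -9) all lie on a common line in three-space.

No

P_1P_2 = (-2, -4, 1), P_1P_3 = (1, 2, -5).
Comparing components 2 and 3: (-4)(-5) − (1)(2) = 18 ≠ 0, so P_1P_2 and P_1P_3 are not parallel and the points are not collinear.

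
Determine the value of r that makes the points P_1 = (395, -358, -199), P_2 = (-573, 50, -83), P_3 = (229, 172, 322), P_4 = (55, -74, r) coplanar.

-5

Normal to plane P_1P_2P_3: n = (151088, 485072, -445312); plane equation n·P = -25358928.
Requiring n·P_4 = -25358928: (-445312)r + (-27585488) = -25358928.
So r = -5.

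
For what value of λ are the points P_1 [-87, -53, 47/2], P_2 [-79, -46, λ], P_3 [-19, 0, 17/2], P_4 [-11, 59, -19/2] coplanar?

Normal to plane P_1P_3P_4: n = (-69, 1104, 3588); plane equation n·P = 31809.
Requiring n·P_2 = 31809: (3588)λ + (-45333) = 31809.
So λ = 43/2.

43/2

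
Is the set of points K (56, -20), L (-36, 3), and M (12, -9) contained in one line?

Yes

KL = (-92, 23), KM = (-44, 11).
det[KL; KM] = (-92)(11) − (23)(-44) = 0.
The determinant is zero, so the points are collinear.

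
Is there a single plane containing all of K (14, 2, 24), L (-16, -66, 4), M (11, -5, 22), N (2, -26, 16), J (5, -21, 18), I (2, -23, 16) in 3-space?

Yes

The plane through K, L, M has normal n = KL × KM = (-4, 0, 6) and equation n·P = 88.
Checking the remaining points: n·N = 88, n·J = 88, n·I = 88.
All equal 88, so all 6 points lie in one plane.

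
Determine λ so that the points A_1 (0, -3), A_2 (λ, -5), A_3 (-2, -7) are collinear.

The three points are collinear iff det[A_1A_2; A_1A_3] = 0.
This determinant is linear in λ: (-4)λ + (-4) = 0, so λ = -1.

-1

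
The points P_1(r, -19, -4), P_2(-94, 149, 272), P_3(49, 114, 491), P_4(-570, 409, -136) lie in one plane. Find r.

-46

Coplanarity ⇔ det[P_1P_2; P_1P_3; P_1P_4] = 0.
Expanding, this is linear in r: (42660)r + (1962360) = 0.
So r = -46.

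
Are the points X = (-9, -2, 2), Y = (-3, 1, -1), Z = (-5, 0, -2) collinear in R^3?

No

XY = (6, 3, -3), XZ = (4, 2, -4).
Comparing components 2 and 3: (3)(-4) − (-3)(2) = -6 ≠ 0, so XY and XZ are not parallel and the points are not collinear.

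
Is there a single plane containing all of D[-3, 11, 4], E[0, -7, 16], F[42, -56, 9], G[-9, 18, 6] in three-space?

With D as base: DE = (3, -18, 12), DF = (45, -67, 5), DG = (-6, 7, 2).
DF × DG = (-169, -120, -87).
DE · (DF × DG) = 609.
Since 609 ≠ 0, the four points are not coplanar.

No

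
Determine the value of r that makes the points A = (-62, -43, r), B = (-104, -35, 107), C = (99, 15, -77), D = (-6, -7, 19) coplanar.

65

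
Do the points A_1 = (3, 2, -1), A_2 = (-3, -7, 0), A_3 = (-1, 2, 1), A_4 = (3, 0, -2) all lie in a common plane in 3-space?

The four points are coplanar iff the 3×3 determinant with rows A_1A_2, A_1A_3, A_1A_4 is zero.
Rows: (-6, -9, 1), (-4, 0, 2), (0, -2, -1).
Expanding along the first row: (-6)(4) − (-9)(4) + (1)(8) = 20.
Nonzero ⇒ not coplanar.

No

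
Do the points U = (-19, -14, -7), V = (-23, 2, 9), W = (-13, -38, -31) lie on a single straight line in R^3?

UV = (-4, 16, 16), UW = (6, -24, -24).
Each component of UW is -3/2 times the corresponding component of UV, so UW = -3/2·UV and the points are collinear.

Yes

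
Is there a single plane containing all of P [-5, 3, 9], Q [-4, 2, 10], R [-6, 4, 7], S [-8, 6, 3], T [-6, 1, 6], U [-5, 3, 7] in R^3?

The plane through P, Q, R has normal n = PQ × PR = (1, 1, 0) and equation n·X = -2.
Checking the remaining points: n·S = -2, n·T = -5, n·U = -2.
Since n·T = -5 ≠ -2, T is off the plane and the points are not all coplanar.

No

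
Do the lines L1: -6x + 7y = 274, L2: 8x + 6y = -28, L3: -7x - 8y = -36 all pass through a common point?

Intersecting L1 and L2: solving the 2×2 system gives (x, y) = (-20, 22).
Substitute into L3: (-7)(-20) + (-8)(22) = -36.
This equals -36, so (-20, 22) lies on all three lines and they are concurrent.

Yes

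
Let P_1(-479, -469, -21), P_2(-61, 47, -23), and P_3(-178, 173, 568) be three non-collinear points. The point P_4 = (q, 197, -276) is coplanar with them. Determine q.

154

The plane through P_1, P_2, P_3 has equation 305208x − 246804y + 113040z = -32817396.
Substituting P_4: (305208)q + (-79819428) = -32817396, so q = 154.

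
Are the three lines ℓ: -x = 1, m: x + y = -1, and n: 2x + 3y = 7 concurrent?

No

The three lines meet at one point iff the augmented coefficient matrix [aᵢ bᵢ cᵢ] has rank < 3, i.e. its determinant vanishes.
Here the determinant is -9.
Nonzero, so no common point exists.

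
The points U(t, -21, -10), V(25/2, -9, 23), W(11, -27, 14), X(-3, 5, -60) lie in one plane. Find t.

13/2

Coplanarity ⇔ det[UV; UW; UX] = 0.
Expanding, this is linear in t: (-1620)t + (10530) = 0.
So t = 13/2.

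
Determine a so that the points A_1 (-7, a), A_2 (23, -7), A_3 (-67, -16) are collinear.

Collinearity: (A_1 − A_2) must be parallel to (A_3 − A_2) = (-90, -9).
Cross-multiplying the components: (a − (-7))·(-90) = (-30)·(-9).
Solving gives a = -10.

-10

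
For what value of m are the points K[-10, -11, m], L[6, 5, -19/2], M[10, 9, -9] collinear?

-23/2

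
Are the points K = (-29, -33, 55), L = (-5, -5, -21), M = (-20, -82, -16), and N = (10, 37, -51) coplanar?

Yes

The four points are coplanar iff the 3×3 determinant with rows KL, KM, KN is zero.
Rows: (24, 28, -76), (9, -49, -71), (39, 70, -106).
Expanding along the first row: (24)(10164) − (28)(1815) + (-76)(2541) = 0.
Zero determinant ⇒ coplanar.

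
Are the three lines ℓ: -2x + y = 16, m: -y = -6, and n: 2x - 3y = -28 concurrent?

Intersecting ℓ and m: solving the 2×2 system gives (x, y) = (-5, 6).
Substitute into n: (2)(-5) + (-3)(6) = -28.
This equals -28, so (-5, 6) lies on all three lines and they are concurrent.

Yes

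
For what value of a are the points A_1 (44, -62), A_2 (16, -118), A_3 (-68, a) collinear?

-286

Collinearity: (A_3 − A_1) must be parallel to (A_2 − A_1) = (-28, -56).
Cross-multiplying the components: (a − (-62))·(-28) = (-112)·(-56).
Solving gives a = -286.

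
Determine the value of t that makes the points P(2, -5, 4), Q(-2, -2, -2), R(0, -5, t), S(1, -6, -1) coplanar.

Normal to plane PQS: n = (-21, -14, 7); plane equation n·X = 56.
Requiring n·R = 56: (7)t + (70) = 56.
So t = -2.

-2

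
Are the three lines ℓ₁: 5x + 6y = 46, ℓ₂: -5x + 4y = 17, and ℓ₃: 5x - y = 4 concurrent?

No

Intersecting ℓ₁ and ℓ₂: solving the 2×2 system gives (x, y) = (41/25, 63/10).
Substitute into ℓ₃: (5)(41/25) + (-1)(63/10) = 19/10.
But ℓ₃ requires 4 ≠ 19/10, so the three lines have no common point.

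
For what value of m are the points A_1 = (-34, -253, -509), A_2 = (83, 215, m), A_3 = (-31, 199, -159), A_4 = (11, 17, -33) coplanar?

Normal to plane A_1A_3A_4: n = (120652, 14322, -19530); plane equation n·P = 2215136.
Requiring n·A_2 = 2215136: (-19530)m + (13093346) = 2215136.
So m = 557.

557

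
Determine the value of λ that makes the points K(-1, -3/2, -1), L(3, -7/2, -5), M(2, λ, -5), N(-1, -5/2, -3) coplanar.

-7/2

Normal to plane KLN: n = (0, 8, -4); plane equation n·P = -8.
Requiring n·M = -8: (8)λ + (20) = -8.
So λ = -7/2.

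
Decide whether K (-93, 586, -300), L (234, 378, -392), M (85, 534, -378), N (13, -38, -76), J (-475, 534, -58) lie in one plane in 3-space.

Yes

The plane through K, L, M has normal n = KL × KM = (11440, 9130, 20020) and equation n·P = -1719740.
Checking the remaining points: n·N = -1719740, n·J = -1719740.
All equal -1719740, so all 5 points lie in one plane.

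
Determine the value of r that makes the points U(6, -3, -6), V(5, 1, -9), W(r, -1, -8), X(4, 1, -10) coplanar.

Normal to plane UVX: n = (-4, 2, 4); plane equation n·P = -54.
Requiring n·W = -54: (-4)r + (-34) = -54.
So r = 5.

5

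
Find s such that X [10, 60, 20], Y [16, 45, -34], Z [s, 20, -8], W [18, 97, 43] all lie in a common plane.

Coplanarity ⇔ det[XY; XZ; XW] = 0.
Expanding, this is linear in s: (-1653)s + (3306) = 0.
So s = 2.

2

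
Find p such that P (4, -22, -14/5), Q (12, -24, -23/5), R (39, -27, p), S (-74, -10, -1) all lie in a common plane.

-14/5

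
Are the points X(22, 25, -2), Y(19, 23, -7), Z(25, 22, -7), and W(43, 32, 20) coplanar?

No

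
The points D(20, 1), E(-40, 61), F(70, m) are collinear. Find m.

The three points are collinear iff det[DE; DF] = 0.
This determinant is linear in m: (-60)m + (-2940) = 0, so m = -49.

-49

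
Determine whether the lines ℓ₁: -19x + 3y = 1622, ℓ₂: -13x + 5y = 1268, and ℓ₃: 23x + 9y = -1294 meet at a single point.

No

The three lines meet at one point iff the augmented coefficient matrix [aᵢ bᵢ cᵢ] has rank < 3, i.e. its determinant vanishes.
Here the determinant is 480.
Nonzero, so no common point exists.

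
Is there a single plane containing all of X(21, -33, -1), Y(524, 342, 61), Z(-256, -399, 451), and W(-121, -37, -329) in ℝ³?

Yes

A normal to the plane through X, Y, Z is n = XY × XZ = (192192, -244530, -80223).
The plane has equation n·P = 12185745. For W: n·W = 12185745.
Equal, so W lies in the plane and all four are coplanar.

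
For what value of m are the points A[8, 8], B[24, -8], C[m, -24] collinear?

40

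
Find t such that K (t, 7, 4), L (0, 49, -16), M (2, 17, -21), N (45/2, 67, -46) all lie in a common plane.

-33/2

Coplanarity ⇔ det[KL; KM; KN] = 0.
Expanding, this is linear in t: (-1050)t + (-17325) = 0.
So t = -33/2.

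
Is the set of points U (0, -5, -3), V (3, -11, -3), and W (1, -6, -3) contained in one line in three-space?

No

UV = (3, -6, 0), UW = (1, -1, 0).
Comparing components 1 and 2: (3)(-1) − (-6)(1) = 3 ≠ 0, so UV and UW are not parallel and the points are not collinear.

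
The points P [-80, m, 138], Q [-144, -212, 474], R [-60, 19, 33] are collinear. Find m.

-36

Direction QR = (84, 231, -441). From the x-coordinate of P, the parameter along the line is τ = (-80 − (-144))/84 = 16/21.
Then m = (-212) + 16/21·(231) = -36.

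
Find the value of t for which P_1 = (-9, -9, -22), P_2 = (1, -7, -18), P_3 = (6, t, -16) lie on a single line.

Collinearity requires P_1P_2 × P_1P_3 = 0; each component is linear in t.
The x-component gives (-4)t + (-24) = 0, so t = -6.
The remaining components then also vanish.

-6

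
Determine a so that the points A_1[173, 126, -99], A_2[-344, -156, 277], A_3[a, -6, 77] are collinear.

-69

Collinearity requires A_1A_2 × A_1A_3 = 0; each component is linear in a.
The y-component gives (376)a + (25944) = 0, so a = -69.
The remaining components then also vanish.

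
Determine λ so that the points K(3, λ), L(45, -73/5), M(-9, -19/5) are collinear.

The three points are collinear iff det[KL; KM] = 0.
This determinant is linear in λ: (-54)λ + (-1674/5) = 0, so λ = -31/5.

-31/5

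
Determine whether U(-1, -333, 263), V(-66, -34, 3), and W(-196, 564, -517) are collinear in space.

UV = (-65, 299, -260), UW = (-195, 897, -780).
Each component of UW is 3 times the corresponding component of UV, so UW = 3·UV and the points are collinear.

Yes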